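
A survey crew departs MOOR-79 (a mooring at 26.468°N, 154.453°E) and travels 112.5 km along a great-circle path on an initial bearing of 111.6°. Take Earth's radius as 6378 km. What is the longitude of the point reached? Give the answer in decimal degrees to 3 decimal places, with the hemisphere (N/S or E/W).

155.499°E

δ = d/R = 112.5/6378 = 0.017639 rad
φ₂ = arcsin(sin φ₁ cos δ + cos φ₁ sin δ cos θ)
   = arcsin(0.44570·0.99984 + 0.89518·0.01764·-0.36812) = 26.09216°
λ₂ = λ₁ + atan2(sin θ sin δ cos φ₁, cos δ − sin φ₁ sin φ₂) = 155.49929°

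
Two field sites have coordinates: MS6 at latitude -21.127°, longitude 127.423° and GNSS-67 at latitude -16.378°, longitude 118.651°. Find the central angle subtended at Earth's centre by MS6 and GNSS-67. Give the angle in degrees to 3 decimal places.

Δφ = 4.7490°,  Δλ = -8.7720°
a = sin²(Δφ/2) + cos φ₁ cos φ₂ sin²(Δλ/2) = 0.006951
c = 2·arcsin(√a) = 0.166933 rad = 9.5646°

9.565°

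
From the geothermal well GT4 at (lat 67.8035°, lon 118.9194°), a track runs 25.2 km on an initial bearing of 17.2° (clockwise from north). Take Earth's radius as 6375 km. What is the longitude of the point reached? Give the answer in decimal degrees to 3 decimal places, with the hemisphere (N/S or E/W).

δ = d/R = 25.2/6375 = 0.003953 rad
φ₂ = arcsin(sin φ₁ cos δ + cos φ₁ sin δ cos θ)
   = arcsin(0.92589·0.99999 + 0.37778·0.00395·0.95528) = 68.01976°
λ₂ = λ₁ + atan2(sin θ sin δ cos φ₁, cos δ − sin φ₁ sin φ₂) = 119.09834°

119.098°E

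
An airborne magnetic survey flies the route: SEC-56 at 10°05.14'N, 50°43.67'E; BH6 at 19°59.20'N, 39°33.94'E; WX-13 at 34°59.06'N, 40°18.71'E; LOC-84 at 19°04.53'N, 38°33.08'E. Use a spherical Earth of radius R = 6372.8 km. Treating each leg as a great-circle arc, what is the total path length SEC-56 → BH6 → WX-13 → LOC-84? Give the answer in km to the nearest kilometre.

5074 km

SEC-56: φ = +10.08567°, λ = +50.72783°
BH6: φ = +19.98667°, λ = +39.56567°
WX-13: φ = +34.98433°, λ = +40.31183°
LOC-84: φ = +19.07550°, λ = +38.55133°
SEC-56→BH6: c = 0.255237 rad, d = 1626.57 km
BH6→WX-13: c = 0.262011 rad, d = 1669.74 km
WX-13→LOC-84: c = 0.278992 rad, d = 1777.96 km
Total = 1626.57 + 1669.74 + 1777.96 = 5074.27 km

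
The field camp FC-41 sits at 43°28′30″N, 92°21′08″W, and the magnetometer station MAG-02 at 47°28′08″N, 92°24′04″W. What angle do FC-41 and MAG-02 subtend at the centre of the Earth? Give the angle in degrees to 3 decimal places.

3.994°

FC-41: φ = +43.47500°, λ = -92.35222°
MAG-02: φ = +47.46889°, λ = -92.40111°
Δφ = 3.9939°,  Δλ = -0.0489°
a = sin²(Δφ/2) + cos φ₁ cos φ₂ sin²(Δλ/2) = 0.001214
c = 2·arcsin(√a) = 0.069709 rad = 3.9940°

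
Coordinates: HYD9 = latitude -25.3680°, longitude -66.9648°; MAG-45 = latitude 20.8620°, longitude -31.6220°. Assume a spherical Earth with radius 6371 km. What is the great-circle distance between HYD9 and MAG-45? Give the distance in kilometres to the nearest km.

6402 km

Δφ = 46.2300°,  Δλ = 35.3428°
a = sin²(Δφ/2) + cos φ₁ cos φ₂ sin²(Δλ/2) = 0.231921
c = 2·arcsin(√a) = 1.004917 rad = 57.5775°
d = R·c = 6371 × 1.004917 = 6402.3 km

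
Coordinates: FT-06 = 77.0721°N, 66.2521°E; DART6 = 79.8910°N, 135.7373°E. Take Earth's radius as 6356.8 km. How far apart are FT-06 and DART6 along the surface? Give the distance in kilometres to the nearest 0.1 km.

1472.7 km

Δφ = 2.8189°,  Δλ = 69.4852°
a = sin²(Δφ/2) + cos φ₁ cos φ₂ sin²(Δλ/2) = 0.013358
c = 2·arcsin(√a) = 0.231675 rad = 13.2740°
d = R·c = 6356.8 × 0.231675 = 1472.7 km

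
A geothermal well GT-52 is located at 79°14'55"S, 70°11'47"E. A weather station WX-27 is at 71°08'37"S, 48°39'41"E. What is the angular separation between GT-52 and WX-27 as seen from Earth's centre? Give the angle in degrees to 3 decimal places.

9.666°

GT-52: φ = -79.24861°, λ = +70.19639°
WX-27: φ = -71.14361°, λ = +48.66139°
Δφ = 8.1050°,  Δλ = -21.5350°
a = sin²(Δφ/2) + cos φ₁ cos φ₂ sin²(Δλ/2) = 0.007099
c = 2·arcsin(√a) = 0.168708 rad = 9.6662°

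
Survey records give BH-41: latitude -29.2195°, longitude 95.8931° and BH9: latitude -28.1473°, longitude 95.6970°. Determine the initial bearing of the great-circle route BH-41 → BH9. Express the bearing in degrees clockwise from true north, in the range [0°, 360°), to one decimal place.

Δλ = -0.1961°
y = sin Δλ · cos φ₂ = -0.003018
x = cos φ₁ sin φ₂ − sin φ₁ cos φ₂ cos Δλ = 0.018710
θ = atan2(y, x) = -9.1627° → 350.8373° (mod 360°)

350.8°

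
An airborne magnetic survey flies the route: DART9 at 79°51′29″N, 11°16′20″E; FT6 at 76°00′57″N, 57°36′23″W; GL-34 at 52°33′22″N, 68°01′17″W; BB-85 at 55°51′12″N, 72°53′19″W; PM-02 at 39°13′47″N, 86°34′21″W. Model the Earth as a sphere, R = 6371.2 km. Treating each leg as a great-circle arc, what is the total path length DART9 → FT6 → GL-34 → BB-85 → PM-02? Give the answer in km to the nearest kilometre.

DART9: φ = +79.85806°, λ = +11.27222°
FT6: φ = +76.01583°, λ = -57.60639°
GL-34: φ = +52.55611°, λ = -68.02139°
BB-85: φ = +55.85333°, λ = -72.88861°
PM-02: φ = +39.22972°, λ = -86.57250°
DART9→FT6: c = 0.243361 rad, d = 1550.50 km
FT6→GL-34: c = 0.415488 rad, d = 2647.16 km
GL-34→BB-85: c = 0.075992 rad, d = 484.16 km
BB-85→PM-02: c = 0.330552 rad, d = 2106.02 km
Total = 1550.50 + 2647.16 + 484.16 + 2106.02 = 6787.83 km

6788 km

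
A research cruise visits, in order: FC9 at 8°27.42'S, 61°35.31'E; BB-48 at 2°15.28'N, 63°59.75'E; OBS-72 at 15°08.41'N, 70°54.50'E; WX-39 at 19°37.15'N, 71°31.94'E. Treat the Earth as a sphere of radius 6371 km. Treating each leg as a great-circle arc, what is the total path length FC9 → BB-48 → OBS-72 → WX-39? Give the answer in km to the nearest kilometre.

3344 km

FC9: φ = -8.45700°, λ = +61.58850°
BB-48: φ = +2.25467°, λ = +63.99583°
OBS-72: φ = +15.14017°, λ = +70.90833°
WX-39: φ = +19.61917°, λ = +71.53233°
FC9→BB-48: c = 0.191590 rad, d = 1220.62 km
BB-48→OBS-72: c = 0.254432 rad, d = 1620.98 km
OBS-72→WX-39: c = 0.078861 rad, d = 502.42 km
Total = 1220.62 + 1620.98 + 502.42 = 3344.03 km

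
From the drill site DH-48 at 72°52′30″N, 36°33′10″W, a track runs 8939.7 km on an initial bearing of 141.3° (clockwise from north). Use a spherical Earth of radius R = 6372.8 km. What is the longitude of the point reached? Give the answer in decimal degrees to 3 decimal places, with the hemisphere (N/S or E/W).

1.604°E

DH-48: φ = +72.87500°, λ = -36.55278°
δ = d/R = 8939.7/6372.8 = 1.402790 rad
φ₂ = arcsin(sin φ₁ cos δ + cos φ₁ sin δ cos θ)
   = arcsin(0.95566·0.16722 + 0.29446·0.98592·-0.78043) = -3.82817°
λ₂ = λ₁ + atan2(sin θ sin δ cos φ₁, cos δ − sin φ₁ sin φ₂) = 1.60418°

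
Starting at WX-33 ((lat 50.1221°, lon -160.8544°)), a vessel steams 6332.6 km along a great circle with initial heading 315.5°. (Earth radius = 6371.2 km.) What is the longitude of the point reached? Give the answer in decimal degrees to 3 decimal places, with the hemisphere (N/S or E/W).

98.625°E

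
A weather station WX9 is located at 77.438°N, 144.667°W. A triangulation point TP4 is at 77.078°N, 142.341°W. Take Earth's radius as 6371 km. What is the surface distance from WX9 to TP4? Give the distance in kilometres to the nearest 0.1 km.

69.7 km

Δφ = -0.3600°,  Δλ = 2.3260°
a = sin²(Δφ/2) + cos φ₁ cos φ₂ sin²(Δλ/2) = 0.000030
c = 2·arcsin(√a) = 0.010937 rad = 0.6267°
d = R·c = 6371 × 0.010937 = 69.7 km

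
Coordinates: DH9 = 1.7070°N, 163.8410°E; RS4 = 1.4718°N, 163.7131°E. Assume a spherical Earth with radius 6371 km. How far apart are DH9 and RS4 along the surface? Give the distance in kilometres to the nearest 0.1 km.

29.8 km

Δφ = -0.2352°,  Δλ = -0.1279°
a = sin²(Δφ/2) + cos φ₁ cos φ₂ sin²(Δλ/2) = 0.000005
c = 2·arcsin(√a) = 0.004672 rad = 0.2677°
d = R·c = 6371 × 0.004672 = 29.8 km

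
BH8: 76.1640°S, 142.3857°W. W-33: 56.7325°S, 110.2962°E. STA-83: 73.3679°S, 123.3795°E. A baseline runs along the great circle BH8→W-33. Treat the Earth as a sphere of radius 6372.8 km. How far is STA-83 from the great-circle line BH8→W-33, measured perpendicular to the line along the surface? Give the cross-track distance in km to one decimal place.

δ₁₃ = central angle BH8→STA-83 = 0.388955 rad  (haversine)
θ₁₃ = bearing BH8→STA-83 = 228.826°,  θ₁₂ = bearing BH8→W-33 = 235.605°
dₓₜ = R·arcsin(sin δ₁₃ · sin(θ₁₃ − θ₁₂)) = 6372.8·arcsin(0.37922·sin(-6.779°)) = -285.377 km
|dₓₜ| = 285.377 km

285.4 km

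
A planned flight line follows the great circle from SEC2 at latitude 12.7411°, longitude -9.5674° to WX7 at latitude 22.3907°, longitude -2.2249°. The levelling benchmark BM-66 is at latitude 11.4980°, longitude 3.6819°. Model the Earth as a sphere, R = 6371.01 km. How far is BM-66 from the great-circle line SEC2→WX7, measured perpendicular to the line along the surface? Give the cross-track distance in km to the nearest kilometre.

δ₁₃ = central angle SEC2→BM-66 = 0.227101 rad  (haversine)
θ₁₃ = bearing SEC2→BM-66 = 94.060°,  θ₁₂ = bearing SEC2→WX7 = 34.915°
dₓₜ = R·arcsin(sin δ₁₃ · sin(θ₁₃ − θ₁₂)) = 6371.01·arcsin(0.22515·sin(59.146°)) = 1239.246 km
|dₓₜ| = 1239.246 km

1239 km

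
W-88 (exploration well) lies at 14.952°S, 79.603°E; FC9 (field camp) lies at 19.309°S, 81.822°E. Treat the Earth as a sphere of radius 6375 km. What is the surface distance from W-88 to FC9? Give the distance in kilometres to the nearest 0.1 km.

539.1 km

Δφ = -4.3570°,  Δλ = 2.2190°
a = sin²(Δφ/2) + cos φ₁ cos φ₂ sin²(Δλ/2) = 0.001787
c = 2·arcsin(√a) = 0.084567 rad = 4.8453°
d = R·c = 6375 × 0.084567 = 539.1 km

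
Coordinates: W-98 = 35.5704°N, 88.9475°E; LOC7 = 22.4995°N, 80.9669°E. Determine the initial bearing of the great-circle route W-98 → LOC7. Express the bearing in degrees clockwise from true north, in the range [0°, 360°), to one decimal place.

Δλ = -7.9806°
y = sin Δλ · cos φ₂ = -0.128270
x = cos φ₁ sin φ₂ − sin φ₁ cos φ₂ cos Δλ = -0.220952
θ = atan2(y, x) = -149.8634° → 210.1366° (mod 360°)

210.1°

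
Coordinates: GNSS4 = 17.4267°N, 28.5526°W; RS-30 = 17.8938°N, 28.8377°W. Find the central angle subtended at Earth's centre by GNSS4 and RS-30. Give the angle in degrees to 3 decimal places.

0.540°

Δφ = 0.4671°,  Δλ = -0.2851°
a = sin²(Δφ/2) + cos φ₁ cos φ₂ sin²(Δλ/2) = 0.000022
c = 2·arcsin(√a) = 0.009431 rad = 0.5404°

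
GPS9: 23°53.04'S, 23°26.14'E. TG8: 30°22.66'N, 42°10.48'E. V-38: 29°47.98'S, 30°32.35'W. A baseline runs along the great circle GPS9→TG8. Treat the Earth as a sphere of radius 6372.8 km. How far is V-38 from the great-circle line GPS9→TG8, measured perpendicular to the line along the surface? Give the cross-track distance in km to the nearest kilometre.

GPS9: φ = -23.88400°, λ = +23.43567°
TG8: φ = +30.37767°, λ = +42.17467°
V-38: φ = -29.79967°, λ = -30.53917°
δ₁₃ = central angle GPS9→V-38 = 0.839438 rad  (haversine)
θ₁₃ = bearing GPS9→V-38 = 250.555°,  θ₁₂ = bearing GPS9→TG8 = 19.260°
dₓₜ = R·arcsin(sin δ₁₃ · sin(θ₁₃ − θ₁₂)) = 6372.8·arcsin(0.74427·sin(231.294°)) = -3949.322 km
|dₓₜ| = 3949.322 km

3949 km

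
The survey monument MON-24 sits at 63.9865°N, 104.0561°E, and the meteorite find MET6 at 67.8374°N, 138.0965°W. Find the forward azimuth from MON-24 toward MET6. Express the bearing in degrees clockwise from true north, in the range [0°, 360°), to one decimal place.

30.6°

Δλ = 117.8474°
y = sin Δλ · cos φ₂ = 0.333550
x = cos φ₁ sin φ₂ − sin φ₁ cos φ₂ cos Δλ = 0.564541
θ = atan2(y, x) = 30.5761° → 30.5761° (mod 360°)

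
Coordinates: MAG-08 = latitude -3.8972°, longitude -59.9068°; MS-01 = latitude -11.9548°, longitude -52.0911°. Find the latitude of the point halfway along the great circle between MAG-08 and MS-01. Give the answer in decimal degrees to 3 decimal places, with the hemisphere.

7.944°S

Bx = cos φ₂ cos Δλ = 0.969223,  By = cos φ₂ sin Δλ = 0.133038
φₘ = atan2(sin φ₁ + sin φ₂, √((cos φ₁ + Bx)² + By²)) = -7.94423°
λₘ = λ₁ + atan2(By, cos φ₁ + Bx) = -56.03733°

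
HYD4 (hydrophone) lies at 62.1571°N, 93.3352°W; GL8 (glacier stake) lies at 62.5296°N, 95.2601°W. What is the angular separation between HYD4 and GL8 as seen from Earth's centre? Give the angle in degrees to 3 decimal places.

0.968°

Δφ = 0.3725°,  Δλ = -1.9249°
a = sin²(Δφ/2) + cos φ₁ cos φ₂ sin²(Δλ/2) = 0.000071
c = 2·arcsin(√a) = 0.016894 rad = 0.9680°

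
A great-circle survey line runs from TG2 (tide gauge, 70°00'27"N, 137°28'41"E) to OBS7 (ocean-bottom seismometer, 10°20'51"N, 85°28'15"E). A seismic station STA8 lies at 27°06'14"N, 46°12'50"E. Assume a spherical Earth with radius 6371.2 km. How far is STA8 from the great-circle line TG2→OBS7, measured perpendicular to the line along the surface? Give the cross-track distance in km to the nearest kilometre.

TG2: φ = +70.00750°, λ = +137.47806°
OBS7: φ = +10.34750°, λ = +85.47083°
STA8: φ = +27.10389°, λ = +46.21389°
δ₁₃ = central angle TG2→STA8 = 1.135769 rad  (haversine)
θ₁₃ = bearing TG2→STA8 = 281.077°,  θ₁₂ = bearing TG2→OBS7 = 236.783°
dₓₜ = R·arcsin(sin δ₁₃ · sin(θ₁₃ − θ₁₂)) = 6371.2·arcsin(0.90686·sin(44.293°)) = 4369.338 km
|dₓₜ| = 4369.338 km

4369 km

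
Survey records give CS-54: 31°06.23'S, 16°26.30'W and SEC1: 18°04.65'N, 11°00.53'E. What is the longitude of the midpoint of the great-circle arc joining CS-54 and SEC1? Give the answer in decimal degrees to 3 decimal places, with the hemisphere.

CS-54: φ = -31.10383°, λ = -16.43833°
SEC1: φ = +18.07750°, λ = +11.00883°
Bx = cos φ₂ cos Δλ = 0.843630,  By = cos φ₂ sin Δλ = 0.438178
φₘ = atan2(sin φ₁ + sin φ₂, √((cos φ₁ + Bx)² + By²)) = -6.70231°
λₘ = λ₁ + atan2(By, cos φ₁ + Bx) = -1.98373°

1.984°W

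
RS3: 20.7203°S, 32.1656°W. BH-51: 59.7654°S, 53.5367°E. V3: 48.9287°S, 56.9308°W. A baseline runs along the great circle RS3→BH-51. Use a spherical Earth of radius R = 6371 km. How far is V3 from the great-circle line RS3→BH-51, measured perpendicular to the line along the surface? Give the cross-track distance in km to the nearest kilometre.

3311 km

δ₁₃ = central angle RS3→V3 = 0.601090 rad  (haversine)
θ₁₃ = bearing RS3→V3 = 209.120°,  θ₁₂ = bearing RS3→BH-51 = 147.715°
dₓₜ = R·arcsin(sin δ₁₃ · sin(θ₁₃ − θ₁₂)) = 6371·arcsin(0.56554·sin(61.405°)) = 3310.582 km
|dₓₜ| = 3310.582 km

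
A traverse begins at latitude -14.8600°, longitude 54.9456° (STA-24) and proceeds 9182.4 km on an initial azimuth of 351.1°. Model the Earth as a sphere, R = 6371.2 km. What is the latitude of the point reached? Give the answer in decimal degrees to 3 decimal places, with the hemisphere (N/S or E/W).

66.033°N

δ = d/R = 9182.4/6371.2 = 1.441236 rad
φ₂ = arcsin(sin φ₁ cos δ + cos φ₁ sin δ cos θ)
   = arcsin(-0.25646·0.12920 + 0.96656·0.99162·0.98796) = 66.03313°
λ₂ = λ₁ + atan2(sin θ sin δ cos φ₁, cos δ − sin φ₁ sin φ₂) = 32.75602°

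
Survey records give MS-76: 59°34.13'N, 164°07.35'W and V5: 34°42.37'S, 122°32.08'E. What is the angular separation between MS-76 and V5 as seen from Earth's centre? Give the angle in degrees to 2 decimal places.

MS-76: φ = +59.56883°, λ = -164.12250°
V5: φ = -34.70617°, λ = +122.53467°
Δφ = -94.2750°,  Δλ = -73.3428°
a = sin²(Δφ/2) + cos φ₁ cos φ₂ sin²(Δλ/2) = 0.685788
c = 2·arcsin(√a) = 1.951502 rad = 111.8128°

111.81°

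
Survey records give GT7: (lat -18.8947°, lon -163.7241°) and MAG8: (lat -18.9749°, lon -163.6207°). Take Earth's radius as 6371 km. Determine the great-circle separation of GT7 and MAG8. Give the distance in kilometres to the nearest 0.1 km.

14.1 km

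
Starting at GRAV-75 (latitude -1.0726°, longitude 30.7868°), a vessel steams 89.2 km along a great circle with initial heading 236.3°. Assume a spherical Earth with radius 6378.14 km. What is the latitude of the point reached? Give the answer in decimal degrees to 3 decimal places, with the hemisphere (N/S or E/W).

δ = d/R = 89.2/6378.14 = 0.013985 rad
φ₂ = arcsin(sin φ₁ cos δ + cos φ₁ sin δ cos θ)
   = arcsin(-0.01872·0.99990 + 0.99982·0.01398·-0.55484) = -1.51711°
λ₂ = λ₁ + atan2(sin θ sin δ cos φ₁, cos δ − sin φ₁ sin φ₂) = 30.11993°

1.517°S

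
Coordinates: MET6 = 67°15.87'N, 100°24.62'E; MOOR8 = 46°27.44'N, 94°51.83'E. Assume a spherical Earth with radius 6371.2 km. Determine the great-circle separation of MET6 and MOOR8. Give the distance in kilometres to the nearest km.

2336 km

MET6: φ = +67.26450°, λ = +100.41033°
MOOR8: φ = +46.45733°, λ = +94.86383°
Δφ = -20.8072°,  Δλ = -5.5465°
a = sin²(Δφ/2) + cos φ₁ cos φ₂ sin²(Δλ/2) = 0.033233
c = 2·arcsin(√a) = 0.366647 rad = 21.0073°
d = R·c = 6371.2 × 0.366647 = 2336.0 km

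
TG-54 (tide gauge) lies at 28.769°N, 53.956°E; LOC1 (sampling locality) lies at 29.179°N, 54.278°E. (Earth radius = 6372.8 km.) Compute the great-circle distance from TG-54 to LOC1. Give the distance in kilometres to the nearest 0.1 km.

Δφ = 0.4100°,  Δλ = 0.3220°
a = sin²(Δφ/2) + cos φ₁ cos φ₂ sin²(Δλ/2) = 0.000019
c = 2·arcsin(√a) = 0.008682 rad = 0.4974°
d = R·c = 6372.8 × 0.008682 = 55.3 km

55.3 km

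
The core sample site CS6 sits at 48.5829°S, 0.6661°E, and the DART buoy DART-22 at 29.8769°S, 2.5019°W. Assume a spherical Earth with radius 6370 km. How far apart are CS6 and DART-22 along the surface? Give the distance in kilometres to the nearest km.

Δφ = 18.7060°,  Δλ = -3.1680°
a = sin²(Δφ/2) + cos φ₁ cos φ₂ sin²(Δλ/2) = 0.026850
c = 2·arcsin(√a) = 0.329204 rad = 18.8620°
d = R·c = 6370 × 0.329204 = 2097.0 km

2097 km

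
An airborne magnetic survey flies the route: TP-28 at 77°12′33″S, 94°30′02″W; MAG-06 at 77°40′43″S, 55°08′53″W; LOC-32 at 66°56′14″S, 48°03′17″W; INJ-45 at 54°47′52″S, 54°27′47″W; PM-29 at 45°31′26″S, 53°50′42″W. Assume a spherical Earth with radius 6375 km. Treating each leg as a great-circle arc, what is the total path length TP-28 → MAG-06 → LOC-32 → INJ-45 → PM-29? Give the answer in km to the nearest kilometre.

TP-28: φ = -77.20917°, λ = -94.50056°
MAG-06: φ = -77.67861°, λ = -55.14806°
LOC-32: φ = -66.93722°, λ = -48.05472°
INJ-45: φ = -54.79778°, λ = -54.46306°
PM-29: φ = -45.52389°, λ = -53.84500°
TP-28→MAG-06: c = 0.146731 rad, d = 935.41 km
MAG-06→LOC-32: c = 0.190875 rad, d = 1216.83 km
LOC-32→INJ-45: c = 0.218482 rad, d = 1392.82 km
INJ-45→PM-29: c = 0.162006 rad, d = 1032.79 km
Total = 935.41 + 1216.83 + 1392.82 + 1032.79 = 4577.85 km

4578 km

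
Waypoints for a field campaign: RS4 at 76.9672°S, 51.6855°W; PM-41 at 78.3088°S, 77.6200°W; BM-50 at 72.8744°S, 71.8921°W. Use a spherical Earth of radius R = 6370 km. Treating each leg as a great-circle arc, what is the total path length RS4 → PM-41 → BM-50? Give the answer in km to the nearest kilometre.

1253 km

RS4→PM-41: c = 0.098792 rad, d = 629.31 km
PM-41→BM-50: c = 0.097944 rad, d = 623.90 km
Total = 629.31 + 623.90 = 1253.21 km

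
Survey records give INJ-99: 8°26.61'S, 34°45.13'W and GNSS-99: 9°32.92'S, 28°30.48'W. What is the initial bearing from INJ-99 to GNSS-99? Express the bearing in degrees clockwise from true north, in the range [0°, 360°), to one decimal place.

100.6°

INJ-99: φ = -8.44350°, λ = -34.75217°
GNSS-99: φ = -9.54867°, λ = -28.50800°
Δλ = 6.2442°
y = sin Δλ · cos φ₂ = 0.107259
x = cos φ₁ sin φ₂ − sin φ₁ cos φ₂ cos Δλ = -0.020147
θ = atan2(y, x) = 100.6380° → 100.6380° (mod 360°)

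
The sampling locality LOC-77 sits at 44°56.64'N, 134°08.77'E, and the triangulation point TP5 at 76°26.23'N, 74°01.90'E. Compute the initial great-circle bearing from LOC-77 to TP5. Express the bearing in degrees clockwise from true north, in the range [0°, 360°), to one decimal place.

LOC-77: φ = +44.94400°, λ = +134.14617°
TP5: φ = +76.43717°, λ = +74.03167°
Δλ = -60.1145°
y = sin Δλ · cos φ₂ = -0.203327
x = cos φ₁ sin φ₂ − sin φ₁ cos φ₂ cos Δλ = 0.605515
θ = atan2(y, x) = -18.5616° → 341.4384° (mod 360°)

341.4°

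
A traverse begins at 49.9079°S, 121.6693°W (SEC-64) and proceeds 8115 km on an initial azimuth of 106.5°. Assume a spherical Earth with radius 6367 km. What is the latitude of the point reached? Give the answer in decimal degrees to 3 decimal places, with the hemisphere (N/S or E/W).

23.471°S

δ = d/R = 8115/6367 = 1.274541 rad
φ₂ = arcsin(sin φ₁ cos δ + cos φ₁ sin δ cos θ)
   = arcsin(-0.76501·0.29194 + 0.64402·0.95644·-0.28402) = -23.47074°
λ₂ = λ₁ + atan2(sin θ sin δ cos φ₁, cos δ − sin φ₁ sin φ₂) = -30.43280°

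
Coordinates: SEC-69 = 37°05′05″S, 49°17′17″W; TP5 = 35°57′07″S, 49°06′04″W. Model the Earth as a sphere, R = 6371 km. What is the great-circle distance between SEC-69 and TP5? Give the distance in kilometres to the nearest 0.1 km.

SEC-69: φ = -37.08472°, λ = -49.28806°
TP5: φ = -35.95194°, λ = -49.10111°
Δφ = 1.1328°,  Δλ = 0.1869°
a = sin²(Δφ/2) + cos φ₁ cos φ₂ sin²(Δλ/2) = 0.000099
c = 2·arcsin(√a) = 0.019944 rad = 1.1427°
d = R·c = 6371 × 0.019944 = 127.1 km

127.1 km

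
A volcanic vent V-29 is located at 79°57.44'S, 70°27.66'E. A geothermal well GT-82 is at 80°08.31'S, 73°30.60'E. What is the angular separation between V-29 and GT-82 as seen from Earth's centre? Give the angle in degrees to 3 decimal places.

0.557°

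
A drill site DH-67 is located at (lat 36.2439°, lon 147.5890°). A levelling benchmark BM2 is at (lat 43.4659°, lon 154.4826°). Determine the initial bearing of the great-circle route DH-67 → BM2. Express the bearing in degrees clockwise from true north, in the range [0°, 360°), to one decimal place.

34.1°

Δλ = 6.8936°
y = sin Δλ · cos φ₂ = 0.087113
x = cos φ₁ sin φ₂ − sin φ₁ cos φ₂ cos Δλ = 0.128816
θ = atan2(y, x) = 34.0688° → 34.0688° (mod 360°)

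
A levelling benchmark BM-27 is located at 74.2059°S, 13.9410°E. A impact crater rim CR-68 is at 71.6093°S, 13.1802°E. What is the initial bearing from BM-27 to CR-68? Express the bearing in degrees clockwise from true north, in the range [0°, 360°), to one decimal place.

354.7°

Δλ = -0.7608°
y = sin Δλ · cos φ₂ = -0.004189
x = cos φ₁ sin φ₂ − sin φ₁ cos φ₂ cos Δλ = 0.045277
θ = atan2(y, x) = -5.2861° → 354.7139° (mod 360°)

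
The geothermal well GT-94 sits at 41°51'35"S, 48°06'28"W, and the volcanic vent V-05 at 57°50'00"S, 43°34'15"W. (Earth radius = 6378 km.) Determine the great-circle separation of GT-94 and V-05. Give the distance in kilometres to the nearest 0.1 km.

GT-94: φ = -41.85972°, λ = -48.10778°
V-05: φ = -57.83333°, λ = -43.57083°
Δφ = -15.9736°,  Δλ = 4.5369°
a = sin²(Δφ/2) + cos φ₁ cos φ₂ sin²(Δλ/2) = 0.019927
c = 2·arcsin(√a) = 0.283272 rad = 16.2303°
d = R·c = 6378 × 0.283272 = 1806.7 km

1806.7 km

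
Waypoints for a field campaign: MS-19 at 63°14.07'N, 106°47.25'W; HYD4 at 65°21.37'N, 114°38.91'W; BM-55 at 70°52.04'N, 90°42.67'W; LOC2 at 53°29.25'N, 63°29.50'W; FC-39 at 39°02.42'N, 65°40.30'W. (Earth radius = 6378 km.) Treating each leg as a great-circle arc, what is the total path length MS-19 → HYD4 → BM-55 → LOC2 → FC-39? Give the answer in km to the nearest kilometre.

5572 km

MS-19: φ = +63.23450°, λ = -106.78750°
HYD4: φ = +65.35617°, λ = -114.64850°
BM-55: φ = +70.86733°, λ = -90.71117°
LOC2: φ = +53.48750°, λ = -63.49167°
FC-39: φ = +39.04033°, λ = -65.67167°
MS-19→HYD4: c = 0.070016 rad, d = 446.57 km
HYD4→BM-55: c = 0.181230 rad, d = 1155.88 km
BM-55→LOC2: c = 0.368830 rad, d = 2352.40 km
LOC2→FC-39: c = 0.253488 rad, d = 1616.75 km
Total = 446.57 + 1155.88 + 2352.40 + 1616.75 = 5571.59 km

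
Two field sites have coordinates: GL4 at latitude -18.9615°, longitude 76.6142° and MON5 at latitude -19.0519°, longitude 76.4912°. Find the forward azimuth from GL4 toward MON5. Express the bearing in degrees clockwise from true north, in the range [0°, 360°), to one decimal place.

232.1°

Δλ = -0.1230°
y = sin Δλ · cos φ₂ = -0.002029
x = cos φ₁ sin φ₂ − sin φ₁ cos φ₂ cos Δλ = -0.001578
θ = atan2(y, x) = -127.8794° → 232.1206° (mod 360°)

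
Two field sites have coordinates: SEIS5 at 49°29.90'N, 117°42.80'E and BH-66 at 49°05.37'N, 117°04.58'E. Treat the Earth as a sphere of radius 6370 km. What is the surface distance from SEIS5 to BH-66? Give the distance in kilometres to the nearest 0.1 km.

64.8 km

SEIS5: φ = +49.49833°, λ = +117.71333°
BH-66: φ = +49.08950°, λ = +117.07633°
Δφ = -0.4088°,  Δλ = -0.6370°
a = sin²(Δφ/2) + cos φ₁ cos φ₂ sin²(Δλ/2) = 0.000026
c = 2·arcsin(√a) = 0.010173 rad = 0.5829°
d = R·c = 6370 × 0.010173 = 64.8 km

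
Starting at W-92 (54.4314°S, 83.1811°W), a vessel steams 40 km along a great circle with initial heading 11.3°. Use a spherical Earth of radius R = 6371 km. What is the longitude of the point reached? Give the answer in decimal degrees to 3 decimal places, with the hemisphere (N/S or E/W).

δ = d/R = 40/6371 = 0.006278 rad
φ₂ = arcsin(sin φ₁ cos δ + cos φ₁ sin δ cos θ)
   = arcsin(-0.81342·0.99998 + 0.58168·0.00628·0.98061) = -54.07858°
λ₂ = λ₁ + atan2(sin θ sin δ cos φ₁, cos δ − sin φ₁ sin φ₂) = -83.06095°

83.061°W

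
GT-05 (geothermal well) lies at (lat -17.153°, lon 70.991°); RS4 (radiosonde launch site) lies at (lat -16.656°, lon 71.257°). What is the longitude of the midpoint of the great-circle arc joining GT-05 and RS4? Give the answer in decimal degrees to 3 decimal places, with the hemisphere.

Bx = cos φ₂ cos Δλ = 0.958033,  By = cos φ₂ sin Δλ = 0.004448
φₘ = atan2(sin φ₁ + sin φ₂, √((cos φ₁ + Bx)² + By²)) = -16.90454°
λₘ = λ₁ + atan2(By, cos φ₁ + Bx) = 71.12418°

71.124°E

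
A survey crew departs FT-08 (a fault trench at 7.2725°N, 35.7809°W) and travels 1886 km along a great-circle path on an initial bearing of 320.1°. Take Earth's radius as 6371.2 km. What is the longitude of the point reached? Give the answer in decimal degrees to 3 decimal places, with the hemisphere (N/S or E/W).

δ = d/R = 1886/6371.2 = 0.296020 rad
φ₂ = arcsin(sin φ₁ cos δ + cos φ₁ sin δ cos θ)
   = arcsin(0.12659·0.95651 + 0.99196·0.29172·0.76717) = 20.06439°
λ₂ = λ₁ + atan2(sin θ sin δ cos φ₁, cos δ − sin φ₁ sin φ₂) = -47.27174°

47.272°W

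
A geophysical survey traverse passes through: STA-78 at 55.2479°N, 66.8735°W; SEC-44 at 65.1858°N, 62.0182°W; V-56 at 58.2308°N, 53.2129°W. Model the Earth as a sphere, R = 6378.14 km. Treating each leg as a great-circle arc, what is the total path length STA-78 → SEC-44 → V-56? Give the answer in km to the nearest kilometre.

2039 km

STA-78→SEC-44: c = 0.178355 rad, d = 1137.57 km
SEC-44→V-56: c = 0.141274 rad, d = 901.07 km
Total = 1137.57 + 901.07 = 2038.64 km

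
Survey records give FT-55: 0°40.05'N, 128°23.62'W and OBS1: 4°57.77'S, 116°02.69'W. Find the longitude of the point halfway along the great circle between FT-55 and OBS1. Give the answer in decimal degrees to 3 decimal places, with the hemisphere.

122.231°W

FT-55: φ = +0.66750°, λ = -128.39367°
OBS1: φ = -4.96283°, λ = -116.04483°
Bx = cos φ₂ cos Δλ = 0.973201,  By = cos φ₂ sin Δλ = 0.213061
φₘ = atan2(sin φ₁ + sin φ₂, √((cos φ₁ + Bx)² + By²)) = -2.16019°
λₘ = λ₁ + atan2(By, cos φ₁ + Bx) = -122.23068°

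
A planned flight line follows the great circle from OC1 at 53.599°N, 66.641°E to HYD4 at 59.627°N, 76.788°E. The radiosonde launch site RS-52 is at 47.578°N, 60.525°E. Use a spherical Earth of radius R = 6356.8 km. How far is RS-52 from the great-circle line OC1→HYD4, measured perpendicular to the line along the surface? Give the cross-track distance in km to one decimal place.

δ₁₃ = central angle OC1→RS-52 = 0.124941 rad  (haversine)
θ₁₃ = bearing OC1→RS-52 = 215.222°,  θ₁₂ = bearing OC1→HYD4 = 38.652°
dₓₜ = R·arcsin(sin δ₁₃ · sin(θ₁₃ − θ₁₂)) = 6356.8·arcsin(0.12462·sin(176.570°)) = 47.397 km
|dₓₜ| = 47.397 km

47.4 km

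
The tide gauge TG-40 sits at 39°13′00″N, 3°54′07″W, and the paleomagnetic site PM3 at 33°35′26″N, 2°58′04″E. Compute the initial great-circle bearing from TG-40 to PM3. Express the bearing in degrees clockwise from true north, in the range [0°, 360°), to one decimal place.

TG-40: φ = +39.21667°, λ = -3.90194°
PM3: φ = +33.59056°, λ = +2.96778°
Δλ = 6.8697°
y = sin Δλ · cos φ₂ = 0.099638
x = cos φ₁ sin φ₂ − sin φ₁ cos φ₂ cos Δλ = -0.094255
θ = atan2(y, x) = 133.4097° → 133.4097° (mod 360°)

133.4°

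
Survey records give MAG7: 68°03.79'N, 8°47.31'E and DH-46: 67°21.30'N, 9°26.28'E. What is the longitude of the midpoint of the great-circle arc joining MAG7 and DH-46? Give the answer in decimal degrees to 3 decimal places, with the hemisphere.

9.118°E

MAG7: φ = +68.06317°, λ = +8.78850°
DH-46: φ = +67.35500°, λ = +9.43800°
Bx = cos φ₂ cos Δλ = 0.384996,  By = cos φ₂ sin Δλ = 0.004364
φₘ = atan2(sin φ₁ + sin φ₂, √((cos φ₁ + Bx)² + By²)) = 67.70941°
λₘ = λ₁ + atan2(By, cos φ₁ + Bx) = 9.11815°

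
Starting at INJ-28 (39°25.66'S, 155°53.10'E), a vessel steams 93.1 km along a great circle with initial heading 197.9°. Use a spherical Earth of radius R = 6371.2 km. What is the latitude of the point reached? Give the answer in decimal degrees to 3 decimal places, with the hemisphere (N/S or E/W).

40.224°S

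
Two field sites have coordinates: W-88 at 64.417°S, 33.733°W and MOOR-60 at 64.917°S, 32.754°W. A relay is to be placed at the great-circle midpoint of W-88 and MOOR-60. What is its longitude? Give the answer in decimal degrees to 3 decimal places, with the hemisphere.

33.248°W

Bx = cos φ₂ cos Δλ = 0.423869,  By = cos φ₂ sin Δλ = 0.007243
φₘ = atan2(sin φ₁ + sin φ₂, √((cos φ₁ + Bx)² + By²)) = -64.66781°
λₘ = λ₁ + atan2(By, cos φ₁ + Bx) = -33.24801°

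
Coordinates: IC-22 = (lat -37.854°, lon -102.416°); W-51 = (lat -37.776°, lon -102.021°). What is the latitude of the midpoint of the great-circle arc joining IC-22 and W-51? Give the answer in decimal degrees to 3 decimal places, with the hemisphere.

37.815°S

Bx = cos φ₂ cos Δλ = 0.790393,  By = cos φ₂ sin Δλ = 0.005449
φₘ = atan2(sin φ₁ + sin φ₂, √((cos φ₁ + Bx)² + By²)) = -37.81516°
λₘ = λ₁ + atan2(By, cos φ₁ + Bx) = -102.21840°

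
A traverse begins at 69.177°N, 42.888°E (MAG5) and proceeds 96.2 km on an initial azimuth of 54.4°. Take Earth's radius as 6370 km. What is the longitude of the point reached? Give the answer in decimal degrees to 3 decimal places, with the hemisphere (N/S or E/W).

δ = d/R = 96.2/6370 = 0.015102 rad
φ₂ = arcsin(sin φ₁ cos δ + cos φ₁ sin δ cos θ)
   = arcsin(0.93468·0.99989 + 0.35548·0.01510·0.58212) = 69.66906°
λ₂ = λ₁ + atan2(sin θ sin δ cos φ₁, cos δ − sin φ₁ sin φ₂) = 44.91332°

44.913°E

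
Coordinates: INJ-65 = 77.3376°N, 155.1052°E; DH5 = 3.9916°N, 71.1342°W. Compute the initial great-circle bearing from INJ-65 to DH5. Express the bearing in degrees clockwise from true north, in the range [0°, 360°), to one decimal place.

46.3°

Δλ = 133.7606°
y = sin Δλ · cos φ₂ = 0.720484
x = cos φ₁ sin φ₂ − sin φ₁ cos φ₂ cos Δλ = 0.688447
θ = atan2(y, x) = 46.3026° → 46.3026° (mod 360°)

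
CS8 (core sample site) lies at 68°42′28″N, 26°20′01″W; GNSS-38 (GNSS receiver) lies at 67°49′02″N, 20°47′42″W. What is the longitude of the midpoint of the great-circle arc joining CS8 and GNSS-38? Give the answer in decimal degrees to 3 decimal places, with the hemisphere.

CS8: φ = +68.70778°, λ = -26.33361°
GNSS-38: φ = +67.81722°, λ = -20.79500°
Bx = cos φ₂ cos Δλ = 0.375800,  By = cos φ₂ sin Δλ = 0.036441
φₘ = atan2(sin φ₁ + sin φ₂, √((cos φ₁ + Bx)² + By²)) = 68.28551°
λₘ = λ₁ + atan2(By, cos φ₁ + Bx) = -23.51028°

23.510°W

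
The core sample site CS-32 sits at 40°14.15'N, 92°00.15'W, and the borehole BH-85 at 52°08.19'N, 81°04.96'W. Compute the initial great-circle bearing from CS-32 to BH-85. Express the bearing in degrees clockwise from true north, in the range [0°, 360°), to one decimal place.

28.6°

CS-32: φ = +40.23583°, λ = -92.00250°
BH-85: φ = +52.13650°, λ = -81.08267°
Δλ = 10.9198°
y = sin Δλ · cos φ₂ = 0.116272
x = cos φ₁ sin φ₂ − sin φ₁ cos φ₂ cos Δλ = 0.213394
θ = atan2(y, x) = 28.5846° → 28.5846° (mod 360°)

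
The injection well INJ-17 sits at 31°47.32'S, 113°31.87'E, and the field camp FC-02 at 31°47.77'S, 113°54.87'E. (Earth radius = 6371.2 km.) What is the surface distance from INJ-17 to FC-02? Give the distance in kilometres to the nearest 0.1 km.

36.2 km

INJ-17: φ = -31.78867°, λ = +113.53117°
FC-02: φ = -31.79617°, λ = +113.91450°
Δφ = -0.0075°,  Δλ = 0.3833°
a = sin²(Δφ/2) + cos φ₁ cos φ₂ sin²(Δλ/2) = 0.000008
c = 2·arcsin(√a) = 0.005688 rad = 0.3259°
d = R·c = 6371.2 × 0.005688 = 36.2 km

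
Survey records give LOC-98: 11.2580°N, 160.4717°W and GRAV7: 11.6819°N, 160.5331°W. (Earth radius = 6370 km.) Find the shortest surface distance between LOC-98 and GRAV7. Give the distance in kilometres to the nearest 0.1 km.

Δφ = 0.4239°,  Δλ = -0.0614°
a = sin²(Δφ/2) + cos φ₁ cos φ₂ sin²(Δλ/2) = 0.000014
c = 2·arcsin(√a) = 0.007473 rad = 0.4281°
d = R·c = 6370 × 0.007473 = 47.6 km

47.6 km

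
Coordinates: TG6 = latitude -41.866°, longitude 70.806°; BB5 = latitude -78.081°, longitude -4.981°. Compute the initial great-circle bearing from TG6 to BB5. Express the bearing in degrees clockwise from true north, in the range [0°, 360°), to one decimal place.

196.1°

Δλ = -75.7870°
y = sin Δλ · cos φ₂ = -0.200207
x = cos φ₁ sin φ₂ − sin φ₁ cos φ₂ cos Δλ = -0.694810
θ = atan2(y, x) = -163.9259° → 196.0741° (mod 360°)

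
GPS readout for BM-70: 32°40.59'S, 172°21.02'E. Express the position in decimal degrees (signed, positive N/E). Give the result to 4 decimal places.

-32.6765°, +172.3503°

lat: 32.6765° S → -32.6765°
lon: 172.3503° E → +172.3503°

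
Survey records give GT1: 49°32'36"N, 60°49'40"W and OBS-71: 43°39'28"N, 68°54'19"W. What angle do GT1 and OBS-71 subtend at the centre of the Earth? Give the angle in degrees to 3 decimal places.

GT1: φ = +49.54333°, λ = -60.82778°
OBS-71: φ = +43.65778°, λ = -68.90528°
Δφ = -5.8856°,  Δλ = -8.0775°
a = sin²(Δφ/2) + cos φ₁ cos φ₂ sin²(Δλ/2) = 0.004964
c = 2·arcsin(√a) = 0.141033 rad = 8.0806°

8.081°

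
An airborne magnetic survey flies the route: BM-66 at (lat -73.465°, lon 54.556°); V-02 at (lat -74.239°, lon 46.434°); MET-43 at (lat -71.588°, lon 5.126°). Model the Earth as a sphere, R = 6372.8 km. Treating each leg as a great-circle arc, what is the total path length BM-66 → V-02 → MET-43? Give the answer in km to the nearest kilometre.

BM-66→V-02: c = 0.041636 rad, d = 265.34 km
V-02→MET-43: c = 0.212141 rad, d = 1351.93 km
Total = 265.34 + 1351.93 = 1617.27 km

1617 km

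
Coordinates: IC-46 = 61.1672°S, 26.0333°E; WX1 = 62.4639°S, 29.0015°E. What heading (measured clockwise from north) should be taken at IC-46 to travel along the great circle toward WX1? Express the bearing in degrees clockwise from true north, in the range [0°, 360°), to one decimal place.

Δλ = 2.9682°
y = sin Δλ · cos φ₂ = 0.023939
x = cos φ₁ sin φ₂ − sin φ₁ cos φ₂ cos Δλ = -0.023173
θ = atan2(y, x) = 134.0685° → 134.0685° (mod 360°)

134.1°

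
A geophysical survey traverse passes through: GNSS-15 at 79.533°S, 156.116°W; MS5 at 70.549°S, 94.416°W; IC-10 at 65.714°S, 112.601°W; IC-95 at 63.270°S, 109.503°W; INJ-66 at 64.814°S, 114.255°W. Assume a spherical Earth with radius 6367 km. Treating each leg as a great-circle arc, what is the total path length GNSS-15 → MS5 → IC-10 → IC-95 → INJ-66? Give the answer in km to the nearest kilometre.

GNSS-15→MS5: c = 0.298031 rad, d = 1897.56 km
MS5→IC-10: c = 0.144341 rad, d = 919.02 km
IC-10→IC-95: c = 0.048584 rad, d = 309.34 km
IC-95→INJ-66: c = 0.045193 rad, d = 287.74 km
Total = 1897.56 + 919.02 + 309.34 + 287.74 = 3413.66 km

3414 km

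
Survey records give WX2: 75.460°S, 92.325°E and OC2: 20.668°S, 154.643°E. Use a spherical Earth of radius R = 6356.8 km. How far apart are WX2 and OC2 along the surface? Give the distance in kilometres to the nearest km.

7013 km

Δφ = 54.7920°,  Δλ = 62.3180°
a = sin²(Δφ/2) + cos φ₁ cos φ₂ sin²(Δλ/2) = 0.274613
c = 2·arcsin(√a) = 1.103165 rad = 63.2067°
d = R·c = 6356.8 × 1.103165 = 7012.6 km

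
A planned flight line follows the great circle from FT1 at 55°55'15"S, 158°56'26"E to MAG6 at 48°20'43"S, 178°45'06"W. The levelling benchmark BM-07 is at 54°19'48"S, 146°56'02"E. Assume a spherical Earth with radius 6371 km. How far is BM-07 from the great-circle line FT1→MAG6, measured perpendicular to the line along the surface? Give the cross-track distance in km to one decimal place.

364.6 km

FT1: φ = -55.92083°, λ = +158.94056°
MAG6: φ = -48.34528°, λ = -178.75167°
BM-07: φ = -54.33000°, λ = +146.93389°
δ₁₃ = central angle FT1→BM-07 = 0.122824 rad  (haversine)
θ₁₃ = bearing FT1→BM-07 = 278.068°,  θ₁₂ = bearing FT1→MAG6 = 70.239°
dₓₜ = R·arcsin(sin δ₁₃ · sin(θ₁₃ − θ₁₂)) = 6371·arcsin(0.12252·sin(207.829°)) = -364.589 km
|dₓₜ| = 364.589 km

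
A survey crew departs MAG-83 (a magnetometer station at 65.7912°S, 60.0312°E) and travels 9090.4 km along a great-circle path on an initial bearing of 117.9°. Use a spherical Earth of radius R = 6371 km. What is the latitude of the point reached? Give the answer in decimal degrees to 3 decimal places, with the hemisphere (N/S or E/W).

18.708°S

δ = d/R = 9090.4/6371 = 1.426840 rad
φ₂ = arcsin(sin φ₁ cos δ + cos φ₁ sin δ cos θ)
   = arcsin(-0.91206·0.14346 + 0.41006·0.98966·-0.46793) = -18.70762°
λ₂ = λ₁ + atan2(sin θ sin δ cos φ₁, cos δ − sin φ₁ sin φ₂) = 172.60138°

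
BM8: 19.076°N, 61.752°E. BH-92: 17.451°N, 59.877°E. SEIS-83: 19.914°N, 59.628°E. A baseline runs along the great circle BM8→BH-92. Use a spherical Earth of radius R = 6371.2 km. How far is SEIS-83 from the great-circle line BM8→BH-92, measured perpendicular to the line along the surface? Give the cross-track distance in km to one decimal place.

219.0 km

δ₁₃ = central angle BM8→SEIS-83 = 0.037882 rad  (haversine)
θ₁₃ = bearing BM8→SEIS-83 = 293.063°,  θ₁₂ = bearing BM8→BH-92 = 227.913°
dₓₜ = R·arcsin(sin δ₁₃ · sin(θ₁₃ − θ₁₂)) = 6371.2·arcsin(0.03787·sin(65.150°)) = 219.000 km
|dₓₜ| = 219.000 km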